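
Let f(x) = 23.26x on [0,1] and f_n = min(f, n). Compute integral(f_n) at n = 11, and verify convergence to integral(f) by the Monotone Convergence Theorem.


f(x) = 23.26x on [0,1]; f_n(x) = min(23.26x, n). At n = 11:
Step 1: f(x) reaches 11 at x = 11/23.26 = 0.472915
Step 2: integral(f_11) = integral(23.26x, 0, 0.472915) + integral(11, 0.472915, 1)
       = 23.26*0.472915^2/2 + 11*(1 - 0.472915)
       = 2.601032 + 5.797936
       = 8.398968
Step 3: As n -> infinity, f_n increases to f, so by MCT integral(f_n) -> integral(f) = 23.26/2 = 11.63.
Convergence: integral(f_11) = 8.398968 -> 11.63 as n -> infinity


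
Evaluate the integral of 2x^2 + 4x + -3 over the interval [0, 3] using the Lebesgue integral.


The Lebesgue integral of a Riemann-integrable function agrees with the Riemann integral.
Antiderivative F(x) = (2/3)x^3 + (4/2)x^2 + -3x
F(3) = (2/3)*3^3 + (4/2)*3^2 + -3*3
     = (2/3)*27 + (4/2)*9 + -3*3
     = 18 + 18 + -9
     = 27
F(0) = 0.0
Integral = F(3) - F(0) = 27 - 0.0 = 27


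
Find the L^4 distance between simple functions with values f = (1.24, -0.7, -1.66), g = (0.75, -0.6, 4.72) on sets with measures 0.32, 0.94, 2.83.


Step 1: Compute differences f_i - g_i:
  1.24 - 0.75 = 0.49
  -0.7 - -0.6 = -0.1
  -1.66 - 4.72 = -6.38
Step 2: Compute |diff|^4 * measure for each set:
  |0.49|^4 * 0.32 = 0.057648 * 0.32 = 0.018447
  |-0.1|^4 * 0.94 = 1.000000e-04 * 0.94 = 9.400000e-05
  |-6.38|^4 * 2.83 = 1656.848179 * 2.83 = 4688.880348
Step 3: Sum = 4688.898889
Step 4: ||f-g||_4 = (4688.898889)^(1/4) = 8.274995


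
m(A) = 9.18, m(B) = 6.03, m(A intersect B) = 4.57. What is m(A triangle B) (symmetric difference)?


m(A Delta B) = m(A) + m(B) - 2*m(A n B)
= 9.18 + 6.03 - 2*4.57
= 9.18 + 6.03 - 9.14
= 6.07


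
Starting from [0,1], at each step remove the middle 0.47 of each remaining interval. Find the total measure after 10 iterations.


Step 1: At each step, fraction remaining = 1 - 0.47 = 0.53
Step 2: After 10 steps, measure = (0.53)^10
Result = 0.001749


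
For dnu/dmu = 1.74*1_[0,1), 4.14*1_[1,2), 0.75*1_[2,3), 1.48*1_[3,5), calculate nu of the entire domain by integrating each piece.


Integrate each piece of the Radon-Nikodym derivative:
Step 1: integral_0^1 1.74 dx = 1.74*(1-0) = 1.74*1 = 1.74
Step 2: integral_1^2 4.14 dx = 4.14*(2-1) = 4.14*1 = 4.14
Step 3: integral_2^3 0.75 dx = 0.75*(3-2) = 0.75*1 = 0.75
Step 4: integral_3^5 1.48 dx = 1.48*(5-3) = 1.48*2 = 2.96
Total: 1.74 + 4.14 + 0.75 + 2.96 = 9.59


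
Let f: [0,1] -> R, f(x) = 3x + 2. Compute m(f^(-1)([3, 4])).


f^(-1)([3, 4]) = {x : 3 <= 3x + 2 <= 4}
Solving: (3 - 2)/3 <= x <= (4 - 2)/3
= [0.333333, 0.666667]
Intersecting with [0,1]: [0.333333, 0.666667]
Measure = 0.666667 - 0.333333 = 0.333333


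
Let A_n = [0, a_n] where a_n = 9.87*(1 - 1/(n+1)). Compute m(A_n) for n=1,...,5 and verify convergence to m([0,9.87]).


By continuity of measure from below: if A_n increases to A, then m(A_n) -> m(A).
Here A = [0, 9.87], so m(A) = 9.87
Step 1: a_1 = 9.87*(1 - 1/2) = 4.935, m(A_1) = 4.935
Step 2: a_2 = 9.87*(1 - 1/3) = 6.58, m(A_2) = 6.58
Step 3: a_3 = 9.87*(1 - 1/4) = 7.4025, m(A_3) = 7.4025
Step 4: a_4 = 9.87*(1 - 1/5) = 7.896, m(A_4) = 7.896
Step 5: a_5 = 9.87*(1 - 1/6) = 8.225, m(A_5) = 8.225
Limit: m(A_n) -> m([0,9.87]) = 9.87


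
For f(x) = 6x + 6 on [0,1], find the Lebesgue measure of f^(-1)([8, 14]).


f^(-1)([8, 14]) = {x : 8 <= 6x + 6 <= 14}
Solving: (8 - 6)/6 <= x <= (14 - 6)/6
= [0.333333, 1.333333]
Intersecting with [0,1]: [0.333333, 1]
Measure = 1 - 0.333333 = 0.666667


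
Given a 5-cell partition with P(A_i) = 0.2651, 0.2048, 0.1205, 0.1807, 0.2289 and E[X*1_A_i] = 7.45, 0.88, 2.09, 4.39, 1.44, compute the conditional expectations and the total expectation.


For each cell A_i: E[X|A_i] = E[X*1_A_i] / P(A_i)
Step 1: E[X|A_1] = 7.45 / 0.2651 = 28.102603
Step 2: E[X|A_2] = 0.88 / 0.2048 = 4.296875
Step 3: E[X|A_3] = 2.09 / 0.1205 = 17.344398
Step 4: E[X|A_4] = 4.39 / 0.1807 = 24.294411
Step 5: E[X|A_5] = 1.44 / 0.2289 = 6.290957
Verification: E[X] = sum E[X*1_A_i] = 7.45 + 0.88 + 2.09 + 4.39 + 1.44 = 16.25


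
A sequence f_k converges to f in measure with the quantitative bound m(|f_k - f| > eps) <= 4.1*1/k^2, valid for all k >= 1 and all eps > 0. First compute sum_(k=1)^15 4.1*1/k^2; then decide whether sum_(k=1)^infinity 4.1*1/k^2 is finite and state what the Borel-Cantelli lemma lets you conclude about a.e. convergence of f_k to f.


Step 1: List the terms 4.1*1/k^2 for k = 1 to 15:
  k=1: 4.1
  k=2: 1.025
  k=3: 0.455556
  k=4: 0.25625
  k=5: 0.164
  k=6: 0.113889
  k=7: 0.083673
  k=8: 0.064062
  k=9: 0.050617
  k=10: 0.041
  k=11: 0.033884
  k=12: 0.028472
  k=13: 0.02426
  k=14: 0.020918
  k=15: 0.018222
Step 2: Partial sum = 4.1 + 1.025 + 0.455556 + 0.25625 + 0.164 + 0.113889 + 0.083673 + 0.064062 + 0.050617 + 0.041 + 0.033884 + 0.028472 + 0.02426 + 0.020918 + 0.018222
     = 6.479805
Step 3: The full series sum_(k>=1) 4.1*1/k^2 converges (p-series with p = 2 > 1; a constant multiple of a convergent series converges).
Step 4: Fix eps > 0. Since sum_k m(|f_k - f| > eps) < infinity, the Borel-Cantelli lemma gives
        m(limsup_k {|f_k - f| > eps}) = 0, i.e. for a.e. x, |f_k(x) - f(x)| <= eps for all large k.
        Applying this with eps = 1/j for j = 1, 2, ... and intersecting the countably many full-measure sets,
        for a.e. x we get limsup_k |f_k(x) - f(x)| <= 1/j for every j, hence f_k -> f almost everywhere.
Conclusion: series converges; Borel-Cantelli yields f_k -> f a.e.


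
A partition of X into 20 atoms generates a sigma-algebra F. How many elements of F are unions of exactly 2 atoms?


Each element of F is a union of some subset of the 20 atoms.
Elements that are unions of exactly 2 atoms correspond to 2-element subsets of the 20 atoms.
Count = C(20, 2) = 20! / (2! * 18!) = 190.


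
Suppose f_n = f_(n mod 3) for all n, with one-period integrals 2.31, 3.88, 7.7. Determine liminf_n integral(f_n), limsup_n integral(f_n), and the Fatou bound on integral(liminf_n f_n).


The sequence (integral(f_n)) is periodic with period 3, repeating the values 2.31, 3.88, 7.7 indefinitely.
Step 1: For a periodic sequence, every tail (a_m, a_(m+1), ...) contains all 3 period values infinitely often.
Step 2: Hence inf of every tail = min of the period values = min(2.31, 3.88, 7.7) = 2.31.
        liminf_n integral(f_n) = sup over m of (inf of tail from m) = 2.31.
Step 3: Similarly sup of every tail = max of the period values = 7.7.
        limsup_n integral(f_n) = 7.7.
Step 4: Fatou's lemma: integral(liminf_n f_n) <= liminf_n integral(f_n) = 2.31.
        So the integral of the pointwise liminf is at most 2.31.


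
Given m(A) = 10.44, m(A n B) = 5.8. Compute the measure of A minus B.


m(A \ B) = m(A) - m(A n B)
= 10.44 - 5.8
= 4.64


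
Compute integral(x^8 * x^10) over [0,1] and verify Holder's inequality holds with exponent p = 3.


Step 1: Exact integral of f*g = integral(x^18, 0, 1) = 1/19
     = 0.052632
Step 2: Holder bound with p=3, q=1.5:
  ||f||_p = (integral x^24 dx)^(1/3) = (1/25)^(1/3) = 0.341995
  ||g||_q = (integral x^15 dx)^(1/1.5) = (1/16)^(1/1.5) = 0.15749
Step 3: Holder bound = ||f||_p * ||g||_q = 0.341995 * 0.15749 = 0.053861
Verification: 0.052632 <= 0.053861 (Holder holds)


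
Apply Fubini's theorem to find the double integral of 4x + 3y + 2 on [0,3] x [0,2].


By Fubini, integrate in x first, then y.
Step 1: Fix y, integrate over x in [0,3]:
  integral(4x + 3y + 2, x=0..3)
  = 4*(3^2 - 0^2)/2 + (3y + 2)*(3 - 0)
  = 18 + (3y + 2)*3
  = 18 + 9y + 6
  = 24 + 9y
Step 2: Integrate over y in [0,2]:
  integral(24 + 9y, y=0..2)
  = 24*2 + 9*(2^2 - 0^2)/2
  = 48 + 18
  = 66


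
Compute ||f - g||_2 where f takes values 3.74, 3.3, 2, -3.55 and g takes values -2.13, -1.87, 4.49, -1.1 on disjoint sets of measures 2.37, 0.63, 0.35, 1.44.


Step 1: Compute differences f_i - g_i:
  3.74 - -2.13 = 5.87
  3.3 - -1.87 = 5.17
  2 - 4.49 = -2.49
  -3.55 - -1.1 = -2.45
Step 2: Compute |diff|^2 * measure for each set:
  |5.87|^2 * 2.37 = 34.4569 * 2.37 = 81.662853
  |5.17|^2 * 0.63 = 26.7289 * 0.63 = 16.839207
  |-2.49|^2 * 0.35 = 6.2001 * 0.35 = 2.170035
  |-2.45|^2 * 1.44 = 6.0025 * 1.44 = 8.6436
Step 3: Sum = 109.315695
Step 4: ||f-g||_2 = (109.315695)^(1/2) = 10.455415


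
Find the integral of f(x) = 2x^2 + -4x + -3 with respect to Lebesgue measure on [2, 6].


The Lebesgue integral of a Riemann-integrable function agrees with the Riemann integral.
Antiderivative F(x) = (2/3)x^3 + (-4/2)x^2 + -3x
F(6) = (2/3)*6^3 + (-4/2)*6^2 + -3*6
     = (2/3)*216 + (-4/2)*36 + -3*6
     = 144 + -72 + -18
     = 54
F(2) = -8.666667
Integral = F(6) - F(2) = 54 - -8.666667 = 62.666667


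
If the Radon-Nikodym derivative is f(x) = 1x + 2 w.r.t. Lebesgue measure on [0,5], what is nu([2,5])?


nu(A) = integral_A (dnu/dmu) dmu = integral_2^5 (1x + 2) dx
Step 1: Antiderivative F(x) = (1/2)x^2 + 2x
Step 2: F(5) = (1/2)*5^2 + 2*5 = 12.5 + 10 = 22.5
Step 3: F(2) = (1/2)*2^2 + 2*2 = 2 + 4 = 6
Step 4: nu([2,5]) = F(5) - F(2) = 22.5 - 6 = 16.5


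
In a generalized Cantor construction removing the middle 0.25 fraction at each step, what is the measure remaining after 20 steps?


Step 1: At each step, fraction remaining = 1 - 0.25 = 0.75
Step 2: After 20 steps, measure = (0.75)^20
Result = 0.003171


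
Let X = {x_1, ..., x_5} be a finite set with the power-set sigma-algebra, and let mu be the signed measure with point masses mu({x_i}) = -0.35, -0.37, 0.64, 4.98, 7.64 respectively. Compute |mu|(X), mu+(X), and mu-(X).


Step 1: Every measurable set is a union of atoms (the cells / points), so a Hahn decomposition is
  obtained by grouping atoms by sign: P = union of atoms with mu > 0, N = union of the remaining atoms.
  Atoms in P (indices): 3, 4, 5;  atoms in N (indices): 1, 2
  Positive values: 0.64, 4.98, 7.64
  Negative values: -0.35, -0.37
Step 2: mu+(X) = mu(P) = sum of positive atom values = 13.26
Step 3: mu-(X) = -mu(N) = sum of |negative atom values| = 0.72
Step 4: |mu|(X) = mu+(X) + mu-(X) = 13.26 + 0.72 = 13.98


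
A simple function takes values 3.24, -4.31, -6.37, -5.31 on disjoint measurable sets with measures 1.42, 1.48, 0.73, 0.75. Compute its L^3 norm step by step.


Step 1: Compute |f_i|^3 for each value:
  |3.24|^3 = 34.012224
  |-4.31|^3 = 80.062991
  |-6.37|^3 = 258.474853
  |-5.31|^3 = 149.721291
Step 2: Multiply by measures and sum:
  34.012224 * 1.42 = 48.297358
  80.062991 * 1.48 = 118.493227
  258.474853 * 0.73 = 188.686643
  149.721291 * 0.75 = 112.290968
Sum = 48.297358 + 118.493227 + 188.686643 + 112.290968 = 467.768196
Step 3: Take the p-th root:
||f||_3 = (467.768196)^(1/3) = 7.762654


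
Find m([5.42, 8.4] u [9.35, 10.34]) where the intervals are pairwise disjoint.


For pairwise disjoint intervals, m(union) = sum of lengths.
= (8.4 - 5.42) + (10.34 - 9.35)
= 2.98 + 0.99
= 3.97


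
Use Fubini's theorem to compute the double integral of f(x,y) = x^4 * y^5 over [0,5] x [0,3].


By Fubini's theorem, the double integral factors as a product of single integrals:
Step 1: integral_0^5 x^4 dx = [x^5/5] from 0 to 5
     = 5^5/5 = 625
Step 2: integral_0^3 y^5 dy = [y^6/6] from 0 to 3
     = 3^6/6 = 121.5
Step 3: Double integral = 625 * 121.5 = 75937.5


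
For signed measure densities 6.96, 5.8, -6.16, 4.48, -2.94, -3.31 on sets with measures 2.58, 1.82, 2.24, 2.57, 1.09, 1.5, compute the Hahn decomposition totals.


Step 1: Compute signed measure on each set:
  Set 1: 6.96 * 2.58 = 17.9568
  Set 2: 5.8 * 1.82 = 10.556
  Set 3: -6.16 * 2.24 = -13.7984
  Set 4: 4.48 * 2.57 = 11.5136
  Set 5: -2.94 * 1.09 = -3.2046
  Set 6: -3.31 * 1.5 = -4.965
Step 2: Total signed measure = (17.9568) + (10.556) + (-13.7984) + (11.5136) + (-3.2046) + (-4.965)
     = 18.0584
Step 3: Positive part mu+(X) = sum of positive contributions = 40.0264
Step 4: Negative part mu-(X) = |sum of negative contributions| = 21.968


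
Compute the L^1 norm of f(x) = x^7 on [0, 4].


Step 1: ||f||_1 = (integral_0^4 |x^7|^1 dx)^(1/1)
     = (integral_0^4 x^7 dx)^(1/1)
Step 2: integral_0^4 x^7 dx = [x^8/(8)] from 0 to 4 = 4^8/8
     = 65536/8 = 8192
Step 3: ||f||_1 = (8192)^(1/1) = 8192


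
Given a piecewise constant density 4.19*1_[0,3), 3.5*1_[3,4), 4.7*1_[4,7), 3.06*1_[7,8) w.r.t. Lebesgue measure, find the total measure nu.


Integrate each piece of the Radon-Nikodym derivative:
Step 1: integral_0^3 4.19 dx = 4.19*(3-0) = 4.19*3 = 12.57
Step 2: integral_3^4 3.5 dx = 3.5*(4-3) = 3.5*1 = 3.5
Step 3: integral_4^7 4.7 dx = 4.7*(7-4) = 4.7*3 = 14.1
Step 4: integral_7^8 3.06 dx = 3.06*(8-7) = 3.06*1 = 3.06
Total: 12.57 + 3.5 + 14.1 + 3.06 = 33.23


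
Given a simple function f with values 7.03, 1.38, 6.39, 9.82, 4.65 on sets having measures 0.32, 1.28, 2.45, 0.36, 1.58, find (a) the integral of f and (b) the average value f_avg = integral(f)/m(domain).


Step 1: Integral = sum(value_i * measure_i)
= 7.03*0.32 + 1.38*1.28 + 6.39*2.45 + 9.82*0.36 + 4.65*1.58
= 2.2496 + 1.7664 + 15.6555 + 3.5352 + 7.347
= 30.5537
Step 2: Total measure of domain = 0.32 + 1.28 + 2.45 + 0.36 + 1.58 = 5.99
Step 3: Average value = 30.5537 / 5.99 = 5.100785


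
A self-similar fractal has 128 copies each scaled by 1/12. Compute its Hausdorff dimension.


For a self-similar set with N copies scaled by 1/r:
dim_H = log(N)/log(r) = log(128)/log(12)
= 4.85203/2.484907
= 1.952601


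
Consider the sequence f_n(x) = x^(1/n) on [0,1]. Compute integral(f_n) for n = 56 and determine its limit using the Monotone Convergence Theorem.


At n = 56: f_56(x) = x^(1/56).
Step 1: integral(x^(1/56), 0, 1) = [x^(1/56+1) / (1/56+1)] from 0 to 1
     = 1 / (1/56 + 1) = 1 / ((56+1)/56) = 56/(56+1)
     = 56/57 = 0.982456
Step 2: As n -> infinity, f_n(x) = x^(1/n) -> 1 for x in (0,1], and f_n is increasing in n.
By MCT, lim_n integral(f_n) = integral(lim_n f_n) = integral(1, 0, 1) = 1.
Step 3: Verify convergence: 56/57 = 0.982456 -> 1


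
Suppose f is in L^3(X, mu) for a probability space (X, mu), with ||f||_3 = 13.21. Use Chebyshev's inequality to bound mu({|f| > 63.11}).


Chebyshev/Markov inequality: mu(|f| > eps) <= (||f||_p / eps)^p
Step 1: ||f||_3 / eps = 13.21 / 63.11 = 0.209317
Step 2: Raise to power p = 3:
  (0.209317)^3 = 0.009171
Step 3: Therefore mu(|f| > 63.11) <= 0.009171


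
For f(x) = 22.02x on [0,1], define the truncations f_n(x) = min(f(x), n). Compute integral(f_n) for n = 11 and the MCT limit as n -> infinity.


f(x) = 22.02x on [0,1]; f_n(x) = min(22.02x, n). At n = 11:
Step 1: f(x) reaches 11 at x = 11/22.02 = 0.499546
Step 2: integral(f_11) = integral(22.02x, 0, 0.499546) + integral(11, 0.499546, 1)
       = 22.02*0.499546^2/2 + 11*(1 - 0.499546)
       = 2.747502 + 5.504995
       = 8.252498
Step 3: As n -> infinity, f_n increases to f, so by MCT integral(f_n) -> integral(f) = 22.02/2 = 11.01.
Convergence: integral(f_11) = 8.252498 -> 11.01 as n -> infinity


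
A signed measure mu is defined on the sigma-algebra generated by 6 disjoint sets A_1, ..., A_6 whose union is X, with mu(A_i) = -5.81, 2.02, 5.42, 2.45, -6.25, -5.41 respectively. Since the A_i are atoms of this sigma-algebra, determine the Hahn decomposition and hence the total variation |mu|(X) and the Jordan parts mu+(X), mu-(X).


Step 1: Every measurable set is a union of atoms (the cells / points), so a Hahn decomposition is
  obtained by grouping atoms by sign: P = union of atoms with mu > 0, N = union of the remaining atoms.
  Atoms in P (indices): 2, 3, 4;  atoms in N (indices): 1, 5, 6
  Positive values: 2.02, 5.42, 2.45
  Negative values: -5.81, -6.25, -5.41
Step 2: mu+(X) = mu(P) = sum of positive atom values = 9.89
Step 3: mu-(X) = -mu(N) = sum of |negative atom values| = 17.47
Step 4: |mu|(X) = mu+(X) + mu-(X) = 9.89 + 17.47 = 27.36


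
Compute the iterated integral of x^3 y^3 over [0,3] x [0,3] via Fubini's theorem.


By Fubini's theorem, the double integral factors as a product of single integrals:
Step 1: integral_0^3 x^3 dx = [x^4/4] from 0 to 3
     = 3^4/4 = 20.25
Step 2: integral_0^3 y^3 dy = [y^4/4] from 0 to 3
     = 3^4/4 = 20.25
Step 3: Double integral = 20.25 * 20.25 = 410.0625


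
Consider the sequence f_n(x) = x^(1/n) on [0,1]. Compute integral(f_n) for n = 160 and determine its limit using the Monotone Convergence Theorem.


At n = 160: f_160(x) = x^(1/160).
Step 1: integral(x^(1/160), 0, 1) = [x^(1/160+1) / (1/160+1)] from 0 to 1
     = 1 / (1/160 + 1) = 1 / ((160+1)/160) = 160/(160+1)
     = 160/161 = 0.993789
Step 2: As n -> infinity, f_n(x) = x^(1/n) -> 1 for x in (0,1], and f_n is increasing in n.
By MCT, lim_n integral(f_n) = integral(lim_n f_n) = integral(1, 0, 1) = 1.
Step 3: Verify convergence: 160/161 = 0.993789 -> 1


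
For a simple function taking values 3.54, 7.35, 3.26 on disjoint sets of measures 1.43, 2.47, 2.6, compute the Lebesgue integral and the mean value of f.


Step 1: Integral = sum(value_i * measure_i)
= 3.54*1.43 + 7.35*2.47 + 3.26*2.6
= 5.0622 + 18.1545 + 8.476
= 31.6927
Step 2: Total measure of domain = 1.43 + 2.47 + 2.6 = 6.5
Step 3: Average value = 31.6927 / 6.5 = 4.8758


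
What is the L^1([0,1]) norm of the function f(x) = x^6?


Step 1: ||f||_1 = (integral_0^1 |x^6|^1 dx)^(1/1)
     = (integral_0^1 x^6 dx)^(1/1)
Step 2: integral_0^1 x^6 dx = [x^7/(7)] from 0 to 1 = 1^7/7
     = 1/7 = 0.142857
Step 3: ||f||_1 = (0.142857)^(1/1) = 0.142857


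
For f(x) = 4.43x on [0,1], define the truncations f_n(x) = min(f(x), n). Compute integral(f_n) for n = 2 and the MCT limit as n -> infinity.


f(x) = 4.43x on [0,1]; f_n(x) = min(4.43x, n). At n = 2:
Step 1: f(x) reaches 2 at x = 2/4.43 = 0.451467
Step 2: integral(f_2) = integral(4.43x, 0, 0.451467) + integral(2, 0.451467, 1)
       = 4.43*0.451467^2/2 + 2*(1 - 0.451467)
       = 0.451467 + 1.097065
       = 1.548533
Step 3: As n -> infinity, f_n increases to f, so by MCT integral(f_n) -> integral(f) = 4.43/2 = 2.215.
Convergence: integral(f_2) = 1.548533 -> 2.215 as n -> infinity


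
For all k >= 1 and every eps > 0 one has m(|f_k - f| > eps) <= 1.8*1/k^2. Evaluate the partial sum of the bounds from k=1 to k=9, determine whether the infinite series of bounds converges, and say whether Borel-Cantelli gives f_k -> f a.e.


Step 1: List the terms 1.8*1/k^2 for k = 1 to 9:
  k=1: 1.8
  k=2: 0.45
  k=3: 0.2
  k=4: 0.1125
  k=5: 0.072
  k=6: 0.05
  k=7: 0.036735
  k=8: 0.028125
  k=9: 0.022222
Step 2: Partial sum = 1.8 + 0.45 + 0.2 + 0.1125 + 0.072 + 0.05 + 0.036735 + 0.028125 + 0.022222
     = 2.771582
Step 3: The full series sum_(k>=1) 1.8*1/k^2 converges (p-series with p = 2 > 1; a constant multiple of a convergent series converges).
Step 4: Fix eps > 0. Since sum_k m(|f_k - f| > eps) < infinity, the Borel-Cantelli lemma gives
        m(limsup_k {|f_k - f| > eps}) = 0, i.e. for a.e. x, |f_k(x) - f(x)| <= eps for all large k.
        Applying this with eps = 1/j for j = 1, 2, ... and intersecting the countably many full-measure sets,
        for a.e. x we get limsup_k |f_k(x) - f(x)| <= 1/j for every j, hence f_k -> f almost everywhere.
Conclusion: series converges; Borel-Cantelli yields f_k -> f a.e.


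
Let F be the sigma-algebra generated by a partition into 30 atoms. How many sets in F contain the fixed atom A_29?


Each element of F is a union of some subset S of the 30 atoms.
The element contains A_29 iff A_29 is in S.
So we count subsets S of {A_1,...,A_30} with A_29 in S: choose freely among the other 29 atoms.
Count = 2^(30-1) = 2^29 = 536870912.


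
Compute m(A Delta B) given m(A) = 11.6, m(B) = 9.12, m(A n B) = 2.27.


m(A Delta B) = m(A) + m(B) - 2*m(A n B)
= 11.6 + 9.12 - 2*2.27
= 11.6 + 9.12 - 4.54
= 16.18


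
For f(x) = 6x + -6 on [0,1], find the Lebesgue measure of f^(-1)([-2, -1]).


f^(-1)([-2, -1]) = {x : -2 <= 6x + -6 <= -1}
Solving: (-2 - -6)/6 <= x <= (-1 - -6)/6
= [0.666667, 0.833333]
Intersecting with [0,1]: [0.666667, 0.833333]
Measure = 0.833333 - 0.666667 = 0.166667


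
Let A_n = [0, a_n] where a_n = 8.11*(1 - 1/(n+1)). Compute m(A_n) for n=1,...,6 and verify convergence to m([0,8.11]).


By continuity of measure from below: if A_n increases to A, then m(A_n) -> m(A).
Here A = [0, 8.11], so m(A) = 8.11
Step 1: a_1 = 8.11*(1 - 1/2) = 4.055, m(A_1) = 4.055
Step 2: a_2 = 8.11*(1 - 1/3) = 5.4067, m(A_2) = 5.4067
Step 3: a_3 = 8.11*(1 - 1/4) = 6.0825, m(A_3) = 6.0825
Step 4: a_4 = 8.11*(1 - 1/5) = 6.488, m(A_4) = 6.488
Step 5: a_5 = 8.11*(1 - 1/6) = 6.7583, m(A_5) = 6.7583
Step 6: a_6 = 8.11*(1 - 1/7) = 6.9514, m(A_6) = 6.9514
Limit: m(A_n) -> m([0,8.11]) = 8.11


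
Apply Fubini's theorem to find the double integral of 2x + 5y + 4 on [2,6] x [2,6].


By Fubini, integrate in x first, then y.
Step 1: Fix y, integrate over x in [2,6]:
  integral(2x + 5y + 4, x=2..6)
  = 2*(6^2 - 2^2)/2 + (5y + 4)*(6 - 2)
  = 32 + (5y + 4)*4
  = 32 + 20y + 16
  = 48 + 20y
Step 2: Integrate over y in [2,6]:
  integral(48 + 20y, y=2..6)
  = 48*4 + 20*(6^2 - 2^2)/2
  = 192 + 320
  = 512


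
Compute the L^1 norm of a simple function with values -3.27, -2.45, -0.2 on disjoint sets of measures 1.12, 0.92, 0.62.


Step 1: Compute |f_i|^1 for each value:
  |-3.27|^1 = 3.27
  |-2.45|^1 = 2.45
  |-0.2|^1 = 0.2
Step 2: Multiply by measures and sum:
  3.27 * 1.12 = 3.6624
  2.45 * 0.92 = 2.254
  0.2 * 0.62 = 0.124
Sum = 3.6624 + 2.254 + 0.124 = 6.0404
Step 3: Take the p-th root:
||f||_1 = (6.0404)^(1/1) = 6.0404


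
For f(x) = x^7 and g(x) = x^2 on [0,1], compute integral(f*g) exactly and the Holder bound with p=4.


Step 1: Exact integral of f*g = integral(x^9, 0, 1) = 1/10
     = 0.1
Step 2: Holder bound with p=4, q=1.333333:
  ||f||_p = (integral x^28 dx)^(1/4) = (1/29)^(1/4) = 0.430924
  ||g||_q = (integral x^2.666667 dx)^(1/1.333333) = (1/3.666667)^(1/1.333333) = 0.377395
Step 3: Holder bound = ||f||_p * ||g||_q = 0.430924 * 0.377395 = 0.162629
Verification: 0.1 <= 0.162629 (Holder holds)


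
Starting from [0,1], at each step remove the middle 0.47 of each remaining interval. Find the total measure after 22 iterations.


Step 1: At each step, fraction remaining = 1 - 0.47 = 0.53
Step 2: After 22 steps, measure = (0.53)^22
Result = 8.591503e-07


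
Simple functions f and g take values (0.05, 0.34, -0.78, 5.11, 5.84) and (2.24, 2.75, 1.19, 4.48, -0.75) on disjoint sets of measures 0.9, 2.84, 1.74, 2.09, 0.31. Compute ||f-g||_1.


Step 1: Compute differences f_i - g_i:
  0.05 - 2.24 = -2.19
  0.34 - 2.75 = -2.41
  -0.78 - 1.19 = -1.97
  5.11 - 4.48 = 0.63
  5.84 - -0.75 = 6.59
Step 2: Compute |diff|^1 * measure for each set:
  |-2.19|^1 * 0.9 = 2.19 * 0.9 = 1.971
  |-2.41|^1 * 2.84 = 2.41 * 2.84 = 6.8444
  |-1.97|^1 * 1.74 = 1.97 * 1.74 = 3.4278
  |0.63|^1 * 2.09 = 0.63 * 2.09 = 1.3167
  |6.59|^1 * 0.31 = 6.59 * 0.31 = 2.0429
Step 3: Sum = 15.6028
Step 4: ||f-g||_1 = (15.6028)^(1/1) = 15.6028


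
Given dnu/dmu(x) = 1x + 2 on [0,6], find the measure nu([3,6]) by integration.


nu(A) = integral_A (dnu/dmu) dmu = integral_3^6 (1x + 2) dx
Step 1: Antiderivative F(x) = (1/2)x^2 + 2x
Step 2: F(6) = (1/2)*6^2 + 2*6 = 18 + 12 = 30
Step 3: F(3) = (1/2)*3^2 + 2*3 = 4.5 + 6 = 10.5
Step 4: nu([3,6]) = F(6) - F(3) = 30 - 10.5 = 19.5


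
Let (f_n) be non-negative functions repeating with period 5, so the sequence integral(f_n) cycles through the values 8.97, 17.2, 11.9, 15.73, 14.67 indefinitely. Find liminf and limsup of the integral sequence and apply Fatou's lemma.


The sequence (integral(f_n)) is periodic with period 5, repeating the values 8.97, 17.2, 11.9, 15.73, 14.67 indefinitely.
Step 1: For a periodic sequence, every tail (a_m, a_(m+1), ...) contains all 5 period values infinitely often.
Step 2: Hence inf of every tail = min of the period values = min(8.97, 17.2, 11.9, 15.73, 14.67) = 8.97.
        liminf_n integral(f_n) = sup over m of (inf of tail from m) = 8.97.
Step 3: Similarly sup of every tail = max of the period values = 17.2.
        limsup_n integral(f_n) = 17.2.
Step 4: Fatou's lemma: integral(liminf_n f_n) <= liminf_n integral(f_n) = 8.97.
        So the integral of the pointwise liminf is at most 8.97.


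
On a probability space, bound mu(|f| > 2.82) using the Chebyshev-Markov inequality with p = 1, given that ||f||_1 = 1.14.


Chebyshev/Markov inequality: mu(|f| > eps) <= (||f||_p / eps)^p
Step 1: ||f||_1 / eps = 1.14 / 2.82 = 0.404255
Step 2: Raise to power p = 1:
  (0.404255)^1 = 0.404255
Step 3: Therefore mu(|f| > 2.82) <= 0.404255


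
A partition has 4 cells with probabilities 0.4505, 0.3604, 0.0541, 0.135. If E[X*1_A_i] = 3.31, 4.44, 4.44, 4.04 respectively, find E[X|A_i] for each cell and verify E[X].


For each cell A_i: E[X|A_i] = E[X*1_A_i] / P(A_i)
Step 1: E[X|A_1] = 3.31 / 0.4505 = 7.347392
Step 2: E[X|A_2] = 4.44 / 0.3604 = 12.319645
Step 3: E[X|A_3] = 4.44 / 0.0541 = 82.07024
Step 4: E[X|A_4] = 4.04 / 0.135 = 29.925926
Verification: E[X] = sum E[X*1_A_i] = 3.31 + 4.44 + 4.44 + 4.04 = 16.23


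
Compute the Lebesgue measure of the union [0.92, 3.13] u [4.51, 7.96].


For pairwise disjoint intervals, m(union) = sum of lengths.
= (3.13 - 0.92) + (7.96 - 4.51)
= 2.21 + 3.45
= 5.66


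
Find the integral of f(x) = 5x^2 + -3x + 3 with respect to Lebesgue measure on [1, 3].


The Lebesgue integral of a Riemann-integrable function agrees with the Riemann integral.
Antiderivative F(x) = (5/3)x^3 + (-3/2)x^2 + 3x
F(3) = (5/3)*3^3 + (-3/2)*3^2 + 3*3
     = (5/3)*27 + (-3/2)*9 + 3*3
     = 45 + -13.5 + 9
     = 40.5
F(1) = 3.166667
Integral = F(3) - F(1) = 40.5 - 3.166667 = 37.333333


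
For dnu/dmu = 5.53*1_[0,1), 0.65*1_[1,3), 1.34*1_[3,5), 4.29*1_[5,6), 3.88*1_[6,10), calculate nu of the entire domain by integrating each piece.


Integrate each piece of the Radon-Nikodym derivative:
Step 1: integral_0^1 5.53 dx = 5.53*(1-0) = 5.53*1 = 5.53
Step 2: integral_1^3 0.65 dx = 0.65*(3-1) = 0.65*2 = 1.3
Step 3: integral_3^5 1.34 dx = 1.34*(5-3) = 1.34*2 = 2.68
Step 4: integral_5^6 4.29 dx = 4.29*(6-5) = 4.29*1 = 4.29
Step 5: integral_6^10 3.88 dx = 3.88*(10-6) = 3.88*4 = 15.52
Total: 5.53 + 1.3 + 2.68 + 4.29 + 15.52 = 29.32


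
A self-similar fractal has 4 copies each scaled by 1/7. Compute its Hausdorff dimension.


For a self-similar set with N copies scaled by 1/r:
dim_H = log(N)/log(r) = log(4)/log(7)
= 1.386294/1.94591
= 0.712414


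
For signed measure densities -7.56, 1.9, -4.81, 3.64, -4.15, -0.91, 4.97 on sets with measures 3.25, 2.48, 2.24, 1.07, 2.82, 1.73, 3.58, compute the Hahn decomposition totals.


Step 1: Compute signed measure on each set:
  Set 1: -7.56 * 3.25 = -24.57
  Set 2: 1.9 * 2.48 = 4.712
  Set 3: -4.81 * 2.24 = -10.7744
  Set 4: 3.64 * 1.07 = 3.8948
  Set 5: -4.15 * 2.82 = -11.703
  Set 6: -0.91 * 1.73 = -1.5743
  Set 7: 4.97 * 3.58 = 17.7926
Step 2: Total signed measure = (-24.57) + (4.712) + (-10.7744) + (3.8948) + (-11.703) + (-1.5743) + (17.7926)
     = -22.2223
Step 3: Positive part mu+(X) = sum of positive contributions = 26.3994
Step 4: Negative part mu-(X) = |sum of negative contributions| = 48.6217


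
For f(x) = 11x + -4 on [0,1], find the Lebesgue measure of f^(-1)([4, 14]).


f^(-1)([4, 14]) = {x : 4 <= 11x + -4 <= 14}
Solving: (4 - -4)/11 <= x <= (14 - -4)/11
= [0.727273, 1.636364]
Intersecting with [0,1]: [0.727273, 1]
Measure = 1 - 0.727273 = 0.272727


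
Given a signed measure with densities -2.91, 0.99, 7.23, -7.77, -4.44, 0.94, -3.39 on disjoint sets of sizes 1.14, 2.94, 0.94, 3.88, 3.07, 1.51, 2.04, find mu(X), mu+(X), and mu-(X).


Step 1: Compute signed measure on each set:
  Set 1: -2.91 * 1.14 = -3.3174
  Set 2: 0.99 * 2.94 = 2.9106
  Set 3: 7.23 * 0.94 = 6.7962
  Set 4: -7.77 * 3.88 = -30.1476
  Set 5: -4.44 * 3.07 = -13.6308
  Set 6: 0.94 * 1.51 = 1.4194
  Set 7: -3.39 * 2.04 = -6.9156
Step 2: Total signed measure = (-3.3174) + (2.9106) + (6.7962) + (-30.1476) + (-13.6308) + (1.4194) + (-6.9156)
     = -42.8852
Step 3: Positive part mu+(X) = sum of positive contributions = 11.1262
Step 4: Negative part mu-(X) = |sum of negative contributions| = 54.0114


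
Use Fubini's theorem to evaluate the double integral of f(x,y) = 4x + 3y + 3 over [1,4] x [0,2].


By Fubini, integrate in x first, then y.
Step 1: Fix y, integrate over x in [1,4]:
  integral(4x + 3y + 3, x=1..4)
  = 4*(4^2 - 1^2)/2 + (3y + 3)*(4 - 1)
  = 30 + (3y + 3)*3
  = 30 + 9y + 9
  = 39 + 9y
Step 2: Integrate over y in [0,2]:
  integral(39 + 9y, y=0..2)
  = 39*2 + 9*(2^2 - 0^2)/2
  = 78 + 18
  = 96


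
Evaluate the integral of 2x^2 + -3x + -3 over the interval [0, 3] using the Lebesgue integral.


The Lebesgue integral of a Riemann-integrable function agrees with the Riemann integral.
Antiderivative F(x) = (2/3)x^3 + (-3/2)x^2 + -3x
F(3) = (2/3)*3^3 + (-3/2)*3^2 + -3*3
     = (2/3)*27 + (-3/2)*9 + -3*3
     = 18 + -13.5 + -9
     = -4.5
F(0) = 0.0
Integral = F(3) - F(0) = -4.5 - 0.0 = -4.5


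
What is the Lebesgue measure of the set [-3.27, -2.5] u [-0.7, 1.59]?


For pairwise disjoint intervals, m(union) = sum of lengths.
= (-2.5 - -3.27) + (1.59 - -0.7)
= 0.77 + 2.29
= 3.06


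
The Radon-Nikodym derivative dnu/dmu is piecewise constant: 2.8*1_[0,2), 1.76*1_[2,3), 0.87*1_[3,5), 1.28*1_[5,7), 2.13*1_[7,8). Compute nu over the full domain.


Integrate each piece of the Radon-Nikodym derivative:
Step 1: integral_0^2 2.8 dx = 2.8*(2-0) = 2.8*2 = 5.6
Step 2: integral_2^3 1.76 dx = 1.76*(3-2) = 1.76*1 = 1.76
Step 3: integral_3^5 0.87 dx = 0.87*(5-3) = 0.87*2 = 1.74
Step 4: integral_5^7 1.28 dx = 1.28*(7-5) = 1.28*2 = 2.56
Step 5: integral_7^8 2.13 dx = 2.13*(8-7) = 2.13*1 = 2.13
Total: 5.6 + 1.76 + 1.74 + 2.56 + 2.13 = 13.79


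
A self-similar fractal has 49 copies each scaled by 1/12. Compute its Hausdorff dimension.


For a self-similar set with N copies scaled by 1/r:
dim_H = log(N)/log(r) = log(49)/log(12)
= 3.89182/2.484907
= 1.566184


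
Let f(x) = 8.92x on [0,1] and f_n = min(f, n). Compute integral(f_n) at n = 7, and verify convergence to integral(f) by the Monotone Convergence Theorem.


f(x) = 8.92x on [0,1]; f_n(x) = min(8.92x, n). At n = 7:
Step 1: f(x) reaches 7 at x = 7/8.92 = 0.784753
Step 2: integral(f_7) = integral(8.92x, 0, 0.784753) + integral(7, 0.784753, 1)
       = 8.92*0.784753^2/2 + 7*(1 - 0.784753)
       = 2.746637 + 1.506726
       = 4.253363
Step 3: As n -> infinity, f_n increases to f, so by MCT integral(f_n) -> integral(f) = 8.92/2 = 4.46.
Convergence: integral(f_7) = 4.253363 -> 4.46 as n -> infinity


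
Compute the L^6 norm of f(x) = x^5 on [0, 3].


Step 1: ||f||_6 = (integral_0^3 |x^5|^6 dx)^(1/6)
     = (integral_0^3 x^30 dx)^(1/6)
Step 2: integral_0^3 x^30 dx = [x^31/(31)] from 0 to 3 = 3^31/31
     = 617673396283947/31 = 1.992495e+13
Step 3: ||f||_6 = (1.992495e+13)^(1/6) = 164.651693


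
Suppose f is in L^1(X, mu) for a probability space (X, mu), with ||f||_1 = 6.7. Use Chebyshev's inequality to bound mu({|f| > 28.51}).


Chebyshev/Markov inequality: mu(|f| > eps) <= (||f||_p / eps)^p
Step 1: ||f||_1 / eps = 6.7 / 28.51 = 0.235005
Step 2: Raise to power p = 1:
  (0.235005)^1 = 0.235005
Step 3: Therefore mu(|f| > 28.51) <= 0.235005


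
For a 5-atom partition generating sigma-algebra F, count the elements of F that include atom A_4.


Each element of F is a union of some subset S of the 5 atoms.
The element contains A_4 iff A_4 is in S.
So we count subsets S of {A_1,...,A_5} with A_4 in S: choose freely among the other 4 atoms.
Count = 2^(5-1) = 2^4 = 16.


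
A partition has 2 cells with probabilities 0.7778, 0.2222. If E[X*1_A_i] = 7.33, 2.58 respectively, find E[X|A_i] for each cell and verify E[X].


For each cell A_i: E[X|A_i] = E[X*1_A_i] / P(A_i)
Step 1: E[X|A_1] = 7.33 / 0.7778 = 9.424016
Step 2: E[X|A_2] = 2.58 / 0.2222 = 11.611161
Verification: E[X] = sum E[X*1_A_i] = 7.33 + 2.58 = 9.91


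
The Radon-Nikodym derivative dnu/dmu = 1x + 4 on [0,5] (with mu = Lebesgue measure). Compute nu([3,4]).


nu(A) = integral_A (dnu/dmu) dmu = integral_3^4 (1x + 4) dx
Step 1: Antiderivative F(x) = (1/2)x^2 + 4x
Step 2: F(4) = (1/2)*4^2 + 4*4 = 8 + 16 = 24
Step 3: F(3) = (1/2)*3^2 + 4*3 = 4.5 + 12 = 16.5
Step 4: nu([3,4]) = F(4) - F(3) = 24 - 16.5 = 7.5


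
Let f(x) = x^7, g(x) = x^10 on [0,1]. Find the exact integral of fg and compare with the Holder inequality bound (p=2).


Step 1: Exact integral of f*g = integral(x^17, 0, 1) = 1/18
     = 0.055556
Step 2: Holder bound with p=2, q=2:
  ||f||_p = (integral x^14 dx)^(1/2) = (1/15)^(1/2) = 0.258199
  ||g||_q = (integral x^20 dx)^(1/2) = (1/21)^(1/2) = 0.218218
Step 3: Holder bound = ||f||_p * ||g||_q = 0.258199 * 0.218218 = 0.056344
Verification: 0.055556 <= 0.056344 (Holder holds)


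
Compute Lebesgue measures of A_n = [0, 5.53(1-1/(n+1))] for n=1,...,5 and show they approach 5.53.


By continuity of measure from below: if A_n increases to A, then m(A_n) -> m(A).
Here A = [0, 5.53], so m(A) = 5.53
Step 1: a_1 = 5.53*(1 - 1/2) = 2.765, m(A_1) = 2.765
Step 2: a_2 = 5.53*(1 - 1/3) = 3.6867, m(A_2) = 3.6867
Step 3: a_3 = 5.53*(1 - 1/4) = 4.1475, m(A_3) = 4.1475
Step 4: a_4 = 5.53*(1 - 1/5) = 4.424, m(A_4) = 4.424
Step 5: a_5 = 5.53*(1 - 1/6) = 4.6083, m(A_5) = 4.6083
Limit: m(A_n) -> m([0,5.53]) = 5.53


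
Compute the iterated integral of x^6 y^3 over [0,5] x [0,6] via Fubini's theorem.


By Fubini's theorem, the double integral factors as a product of single integrals:
Step 1: integral_0^5 x^6 dx = [x^7/7] from 0 to 5
     = 5^7/7 = 11160.714286
Step 2: integral_0^6 y^3 dy = [y^4/4] from 0 to 6
     = 6^4/4 = 324
Step 3: Double integral = 11160.714286 * 324 = 3.616071e+06


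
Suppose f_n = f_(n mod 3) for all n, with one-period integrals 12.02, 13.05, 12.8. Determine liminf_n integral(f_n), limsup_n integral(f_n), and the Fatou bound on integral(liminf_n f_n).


The sequence (integral(f_n)) is periodic with period 3, repeating the values 12.02, 13.05, 12.8 indefinitely.
Step 1: For a periodic sequence, every tail (a_m, a_(m+1), ...) contains all 3 period values infinitely often.
Step 2: Hence inf of every tail = min of the period values = min(12.02, 13.05, 12.8) = 12.02.
        liminf_n integral(f_n) = sup over m of (inf of tail from m) = 12.02.
Step 3: Similarly sup of every tail = max of the period values = 13.05.
        limsup_n integral(f_n) = 13.05.
Step 4: Fatou's lemma: integral(liminf_n f_n) <= liminf_n integral(f_n) = 12.02.
        So the integral of the pointwise liminf is at most 12.02.


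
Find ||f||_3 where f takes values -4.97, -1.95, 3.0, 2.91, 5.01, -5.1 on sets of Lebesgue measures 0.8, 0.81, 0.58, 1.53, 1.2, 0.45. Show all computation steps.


Step 1: Compute |f_i|^3 for each value:
  |-4.97|^3 = 122.763473
  |-1.95|^3 = 7.414875
  |3.0|^3 = 27
  |2.91|^3 = 24.642171
  |5.01|^3 = 125.751501
  |-5.1|^3 = 132.651
Step 2: Multiply by measures and sum:
  122.763473 * 0.8 = 98.210778
  7.414875 * 0.81 = 6.006049
  27 * 0.58 = 15.66
  24.642171 * 1.53 = 37.702522
  125.751501 * 1.2 = 150.901801
  132.651 * 0.45 = 59.69295
Sum = 98.210778 + 6.006049 + 15.66 + 37.702522 + 150.901801 + 59.69295 = 368.1741
Step 3: Take the p-th root:
||f||_3 = (368.1741)^(1/3) = 7.167226


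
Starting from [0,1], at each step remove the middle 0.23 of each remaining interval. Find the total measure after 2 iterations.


Step 1: At each step, fraction remaining = 1 - 0.23 = 0.77
Step 2: After 2 steps, measure = (0.77)^2
Step 3: Computing the power step by step:
  After step 1: 0.77
  After step 2: 0.5929
Result = 0.5929


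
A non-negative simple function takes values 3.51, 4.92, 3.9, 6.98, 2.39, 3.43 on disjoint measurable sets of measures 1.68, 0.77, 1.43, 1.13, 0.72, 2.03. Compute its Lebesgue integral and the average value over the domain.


Step 1: Integral = sum(value_i * measure_i)
= 3.51*1.68 + 4.92*0.77 + 3.9*1.43 + 6.98*1.13 + 2.39*0.72 + 3.43*2.03
= 5.8968 + 3.7884 + 5.577 + 7.8874 + 1.7208 + 6.9629
= 31.8333
Step 2: Total measure of domain = 1.68 + 0.77 + 1.43 + 1.13 + 0.72 + 2.03 = 7.76
Step 3: Average value = 31.8333 / 7.76 = 4.102229


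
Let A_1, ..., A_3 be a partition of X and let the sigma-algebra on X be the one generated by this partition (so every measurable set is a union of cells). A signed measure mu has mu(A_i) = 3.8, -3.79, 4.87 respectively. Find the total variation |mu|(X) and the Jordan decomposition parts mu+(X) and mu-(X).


Step 1: Every measurable set is a union of atoms (the cells / points), so a Hahn decomposition is
  obtained by grouping atoms by sign: P = union of atoms with mu > 0, N = union of the remaining atoms.
  Atoms in P (indices): 1, 3;  atoms in N (indices): 2
  Positive values: 3.8, 4.87
  Negative values: -3.79
Step 2: mu+(X) = mu(P) = sum of positive atom values = 8.67
Step 3: mu-(X) = -mu(N) = sum of |negative atom values| = 3.79
Step 4: |mu|(X) = mu+(X) + mu-(X) = 8.67 + 3.79 = 12.46


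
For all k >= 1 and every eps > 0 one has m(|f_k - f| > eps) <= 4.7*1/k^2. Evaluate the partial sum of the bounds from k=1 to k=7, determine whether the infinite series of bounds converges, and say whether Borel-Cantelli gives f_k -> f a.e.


Step 1: List the terms 4.7*1/k^2 for k = 1 to 7:
  k=1: 4.7
  k=2: 1.175
  k=3: 0.522222
  k=4: 0.29375
  k=5: 0.188
  k=6: 0.130556
  k=7: 0.095918
Step 2: Partial sum = 4.7 + 1.175 + 0.522222 + 0.29375 + 0.188 + 0.130556 + 0.095918
     = 7.105446
Step 3: The full series sum_(k>=1) 4.7*1/k^2 converges (p-series with p = 2 > 1; a constant multiple of a convergent series converges).
Step 4: Fix eps > 0. Since sum_k m(|f_k - f| > eps) < infinity, the Borel-Cantelli lemma gives
        m(limsup_k {|f_k - f| > eps}) = 0, i.e. for a.e. x, |f_k(x) - f(x)| <= eps for all large k.
        Applying this with eps = 1/j for j = 1, 2, ... and intersecting the countably many full-measure sets,
        for a.e. x we get limsup_k |f_k(x) - f(x)| <= 1/j for every j, hence f_k -> f almost everywhere.
Conclusion: series converges; Borel-Cantelli yields f_k -> f a.e.


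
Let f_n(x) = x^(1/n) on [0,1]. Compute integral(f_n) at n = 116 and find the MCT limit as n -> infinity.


At n = 116: f_116(x) = x^(1/116).
Step 1: integral(x^(1/116), 0, 1) = [x^(1/116+1) / (1/116+1)] from 0 to 1
     = 1 / (1/116 + 1) = 1 / ((116+1)/116) = 116/(116+1)
     = 116/117 = 0.991453
Step 2: As n -> infinity, f_n(x) = x^(1/n) -> 1 for x in (0,1], and f_n is increasing in n.
By MCT, lim_n integral(f_n) = integral(lim_n f_n) = integral(1, 0, 1) = 1.
Step 3: Verify convergence: 116/117 = 0.991453 -> 1


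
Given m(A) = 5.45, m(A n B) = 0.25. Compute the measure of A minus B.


m(A \ B) = m(A) - m(A n B)
= 5.45 - 0.25
= 5.2


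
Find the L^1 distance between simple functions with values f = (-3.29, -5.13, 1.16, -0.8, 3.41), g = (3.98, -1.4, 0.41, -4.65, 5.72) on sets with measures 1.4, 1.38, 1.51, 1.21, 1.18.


Step 1: Compute differences f_i - g_i:
  -3.29 - 3.98 = -7.27
  -5.13 - -1.4 = -3.73
  1.16 - 0.41 = 0.75
  -0.8 - -4.65 = 3.85
  3.41 - 5.72 = -2.31
Step 2: Compute |diff|^1 * measure for each set:
  |-7.27|^1 * 1.4 = 7.27 * 1.4 = 10.178
  |-3.73|^1 * 1.38 = 3.73 * 1.38 = 5.1474
  |0.75|^1 * 1.51 = 0.75 * 1.51 = 1.1325
  |3.85|^1 * 1.21 = 3.85 * 1.21 = 4.6585
  |-2.31|^1 * 1.18 = 2.31 * 1.18 = 2.7258
Step 3: Sum = 23.8422
Step 4: ||f-g||_1 = (23.8422)^(1/1) = 23.8422


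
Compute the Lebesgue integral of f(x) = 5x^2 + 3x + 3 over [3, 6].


The Lebesgue integral of a Riemann-integrable function agrees with the Riemann integral.
Antiderivative F(x) = (5/3)x^3 + (3/2)x^2 + 3x
F(6) = (5/3)*6^3 + (3/2)*6^2 + 3*6
     = (5/3)*216 + (3/2)*36 + 3*6
     = 360 + 54 + 18
     = 432
F(3) = 67.5
Integral = F(6) - F(3) = 432 - 67.5 = 364.5


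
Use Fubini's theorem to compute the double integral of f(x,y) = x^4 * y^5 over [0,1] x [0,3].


By Fubini's theorem, the double integral factors as a product of single integrals:
Step 1: integral_0^1 x^4 dx = [x^5/5] from 0 to 1
     = 1^5/5 = 0.2
Step 2: integral_0^3 y^5 dy = [y^6/6] from 0 to 3
     = 3^6/6 = 121.5
Step 3: Double integral = 0.2 * 121.5 = 24.3


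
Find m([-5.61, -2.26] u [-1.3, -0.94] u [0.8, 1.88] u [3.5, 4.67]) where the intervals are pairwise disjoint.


For pairwise disjoint intervals, m(union) = sum of lengths.
= (-2.26 - -5.61) + (-0.94 - -1.3) + (1.88 - 0.8) + (4.67 - 3.5)
= 3.35 + 0.36 + 1.08 + 1.17
= 5.96
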